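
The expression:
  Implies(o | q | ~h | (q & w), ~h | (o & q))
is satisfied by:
  {h: False, q: False, o: False}
  {o: True, h: False, q: False}
  {q: True, h: False, o: False}
  {o: True, q: True, h: False}
  {h: True, o: False, q: False}
  {o: True, q: True, h: True}


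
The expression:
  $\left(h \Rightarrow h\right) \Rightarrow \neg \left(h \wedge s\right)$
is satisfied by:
  {s: False, h: False}
  {h: True, s: False}
  {s: True, h: False}


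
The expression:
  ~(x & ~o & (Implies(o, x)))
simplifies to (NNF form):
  o | ~x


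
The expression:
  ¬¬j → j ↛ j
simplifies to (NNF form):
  ¬j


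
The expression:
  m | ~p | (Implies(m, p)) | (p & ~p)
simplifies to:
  True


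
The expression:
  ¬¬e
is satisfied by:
  {e: True}


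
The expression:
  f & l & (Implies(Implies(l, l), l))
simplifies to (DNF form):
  f & l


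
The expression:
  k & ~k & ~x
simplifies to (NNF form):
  False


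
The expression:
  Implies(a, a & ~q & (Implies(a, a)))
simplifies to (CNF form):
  ~a | ~q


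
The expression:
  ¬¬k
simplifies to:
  k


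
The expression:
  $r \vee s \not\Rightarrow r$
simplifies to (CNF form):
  $r \vee s$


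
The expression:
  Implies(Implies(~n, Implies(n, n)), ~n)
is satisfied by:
  {n: False}


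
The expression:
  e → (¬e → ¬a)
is always true.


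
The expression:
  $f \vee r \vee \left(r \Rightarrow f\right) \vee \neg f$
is always true.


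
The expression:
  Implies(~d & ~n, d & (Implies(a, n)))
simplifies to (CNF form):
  d | n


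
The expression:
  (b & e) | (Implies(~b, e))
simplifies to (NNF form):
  b | e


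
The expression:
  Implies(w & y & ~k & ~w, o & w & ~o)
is always true.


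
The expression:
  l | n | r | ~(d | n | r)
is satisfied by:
  {r: True, n: True, l: True, d: False}
  {r: True, n: True, l: False, d: False}
  {r: True, l: True, d: False, n: False}
  {r: True, l: False, d: False, n: False}
  {n: True, l: True, d: False, r: False}
  {n: True, l: False, d: False, r: False}
  {l: True, n: False, d: False, r: False}
  {l: False, n: False, d: False, r: False}
  {r: True, n: True, d: True, l: True}
  {r: True, n: True, d: True, l: False}
  {r: True, d: True, l: True, n: False}
  {r: True, d: True, l: False, n: False}
  {d: True, n: True, l: True, r: False}
  {d: True, n: True, l: False, r: False}
  {d: True, l: True, n: False, r: False}


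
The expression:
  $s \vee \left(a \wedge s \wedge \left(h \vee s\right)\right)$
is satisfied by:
  {s: True}


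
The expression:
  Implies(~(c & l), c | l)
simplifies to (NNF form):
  c | l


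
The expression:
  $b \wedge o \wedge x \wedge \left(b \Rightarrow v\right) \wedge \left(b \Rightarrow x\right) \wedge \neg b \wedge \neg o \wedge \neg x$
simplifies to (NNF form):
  $\text{False}$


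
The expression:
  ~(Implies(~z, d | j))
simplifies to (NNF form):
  ~d & ~j & ~z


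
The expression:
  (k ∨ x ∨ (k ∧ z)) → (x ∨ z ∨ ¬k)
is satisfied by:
  {x: True, z: True, k: False}
  {x: True, k: False, z: False}
  {z: True, k: False, x: False}
  {z: False, k: False, x: False}
  {x: True, z: True, k: True}
  {x: True, k: True, z: False}
  {z: True, k: True, x: False}


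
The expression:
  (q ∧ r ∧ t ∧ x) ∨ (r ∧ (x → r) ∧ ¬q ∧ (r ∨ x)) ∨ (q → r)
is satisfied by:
  {r: True, q: False}
  {q: False, r: False}
  {q: True, r: True}


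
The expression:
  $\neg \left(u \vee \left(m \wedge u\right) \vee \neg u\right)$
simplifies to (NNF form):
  $\text{False}$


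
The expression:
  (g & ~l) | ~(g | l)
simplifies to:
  ~l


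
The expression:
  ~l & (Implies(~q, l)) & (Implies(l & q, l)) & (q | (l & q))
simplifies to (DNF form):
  q & ~l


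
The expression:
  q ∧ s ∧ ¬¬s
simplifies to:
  q ∧ s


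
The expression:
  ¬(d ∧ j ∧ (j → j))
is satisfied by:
  {d: False, j: False}
  {j: True, d: False}
  {d: True, j: False}


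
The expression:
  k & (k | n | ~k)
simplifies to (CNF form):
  k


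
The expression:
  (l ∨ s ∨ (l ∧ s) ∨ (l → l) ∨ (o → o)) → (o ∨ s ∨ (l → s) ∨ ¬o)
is always true.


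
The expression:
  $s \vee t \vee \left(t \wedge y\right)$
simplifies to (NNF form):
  $s \vee t$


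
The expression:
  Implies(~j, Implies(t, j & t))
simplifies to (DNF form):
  j | ~t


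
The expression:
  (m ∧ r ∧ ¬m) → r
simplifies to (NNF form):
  True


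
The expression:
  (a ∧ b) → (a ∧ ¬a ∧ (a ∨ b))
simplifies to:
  ¬a ∨ ¬b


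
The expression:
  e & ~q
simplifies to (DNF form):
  e & ~q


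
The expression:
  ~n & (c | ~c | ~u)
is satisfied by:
  {n: False}


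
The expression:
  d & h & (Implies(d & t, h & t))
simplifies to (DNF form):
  d & h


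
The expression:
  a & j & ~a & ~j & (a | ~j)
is never true.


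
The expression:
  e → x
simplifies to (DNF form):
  x ∨ ¬e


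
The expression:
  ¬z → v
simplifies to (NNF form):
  v ∨ z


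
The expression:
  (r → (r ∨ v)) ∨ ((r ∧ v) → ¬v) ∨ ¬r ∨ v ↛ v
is always true.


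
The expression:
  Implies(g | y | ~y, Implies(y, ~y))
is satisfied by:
  {y: False}


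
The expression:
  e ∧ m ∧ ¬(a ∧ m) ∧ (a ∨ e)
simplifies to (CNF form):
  e ∧ m ∧ ¬a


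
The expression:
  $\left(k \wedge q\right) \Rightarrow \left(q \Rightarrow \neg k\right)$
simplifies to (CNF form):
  $\neg k \vee \neg q$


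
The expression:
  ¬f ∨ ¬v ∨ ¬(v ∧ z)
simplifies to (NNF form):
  ¬f ∨ ¬v ∨ ¬z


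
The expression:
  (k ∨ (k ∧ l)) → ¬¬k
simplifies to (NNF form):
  True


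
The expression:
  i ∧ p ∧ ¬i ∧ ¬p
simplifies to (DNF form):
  False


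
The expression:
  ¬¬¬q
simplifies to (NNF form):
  ¬q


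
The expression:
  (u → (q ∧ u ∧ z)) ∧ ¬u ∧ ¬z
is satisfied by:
  {u: False, z: False}


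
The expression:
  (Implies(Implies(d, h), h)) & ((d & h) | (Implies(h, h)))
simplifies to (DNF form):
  d | h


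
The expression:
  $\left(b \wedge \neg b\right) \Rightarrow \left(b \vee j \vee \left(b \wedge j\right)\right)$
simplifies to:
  $\text{True}$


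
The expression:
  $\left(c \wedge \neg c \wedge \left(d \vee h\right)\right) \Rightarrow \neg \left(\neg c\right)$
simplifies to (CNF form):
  $\text{True}$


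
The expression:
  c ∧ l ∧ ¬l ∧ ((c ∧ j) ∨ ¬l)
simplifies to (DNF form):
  False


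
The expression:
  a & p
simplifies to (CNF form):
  a & p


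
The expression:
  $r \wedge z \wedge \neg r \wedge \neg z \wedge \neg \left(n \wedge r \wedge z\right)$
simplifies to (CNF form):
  $\text{False}$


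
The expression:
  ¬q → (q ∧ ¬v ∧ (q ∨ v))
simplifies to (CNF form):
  q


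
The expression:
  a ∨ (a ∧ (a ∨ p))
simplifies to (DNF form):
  a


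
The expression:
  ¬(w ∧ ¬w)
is always true.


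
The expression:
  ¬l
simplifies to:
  ¬l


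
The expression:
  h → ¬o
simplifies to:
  ¬h ∨ ¬o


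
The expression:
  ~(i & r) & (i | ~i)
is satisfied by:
  {i: False, r: False}
  {r: True, i: False}
  {i: True, r: False}


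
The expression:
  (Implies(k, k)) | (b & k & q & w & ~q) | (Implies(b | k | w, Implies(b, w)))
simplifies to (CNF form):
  True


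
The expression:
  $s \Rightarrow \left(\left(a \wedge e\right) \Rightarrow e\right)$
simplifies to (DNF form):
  $\text{True}$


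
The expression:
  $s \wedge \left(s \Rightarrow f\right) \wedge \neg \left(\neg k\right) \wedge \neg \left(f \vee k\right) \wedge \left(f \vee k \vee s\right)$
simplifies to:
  $\text{False}$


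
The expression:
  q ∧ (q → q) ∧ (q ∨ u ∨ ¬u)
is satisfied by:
  {q: True}


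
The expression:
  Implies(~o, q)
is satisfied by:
  {q: True, o: True}
  {q: True, o: False}
  {o: True, q: False}


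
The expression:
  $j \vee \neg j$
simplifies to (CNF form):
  $\text{True}$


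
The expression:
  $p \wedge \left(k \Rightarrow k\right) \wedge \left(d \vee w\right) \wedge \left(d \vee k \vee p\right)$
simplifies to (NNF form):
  $p \wedge \left(d \vee w\right)$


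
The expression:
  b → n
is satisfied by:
  {n: True, b: False}
  {b: False, n: False}
  {b: True, n: True}


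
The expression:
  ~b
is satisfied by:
  {b: False}


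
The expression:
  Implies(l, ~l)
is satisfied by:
  {l: False}


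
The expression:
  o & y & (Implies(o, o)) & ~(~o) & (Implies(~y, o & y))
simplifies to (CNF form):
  o & y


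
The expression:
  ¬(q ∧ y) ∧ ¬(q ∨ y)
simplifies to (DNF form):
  ¬q ∧ ¬y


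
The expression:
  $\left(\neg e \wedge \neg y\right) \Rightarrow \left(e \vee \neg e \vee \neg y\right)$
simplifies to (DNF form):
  $\text{True}$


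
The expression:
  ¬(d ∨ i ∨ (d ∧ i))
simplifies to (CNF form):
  ¬d ∧ ¬i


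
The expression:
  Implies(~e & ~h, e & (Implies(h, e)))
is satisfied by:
  {e: True, h: True}
  {e: True, h: False}
  {h: True, e: False}


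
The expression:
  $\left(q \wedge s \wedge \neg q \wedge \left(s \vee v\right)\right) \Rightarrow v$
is always true.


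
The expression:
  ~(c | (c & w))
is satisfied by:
  {c: False}


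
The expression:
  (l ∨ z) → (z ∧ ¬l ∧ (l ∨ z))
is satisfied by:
  {l: False}


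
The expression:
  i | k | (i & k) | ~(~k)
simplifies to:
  i | k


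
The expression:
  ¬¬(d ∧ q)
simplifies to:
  d ∧ q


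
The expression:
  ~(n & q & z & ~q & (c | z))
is always true.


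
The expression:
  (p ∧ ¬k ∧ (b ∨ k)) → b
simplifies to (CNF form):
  True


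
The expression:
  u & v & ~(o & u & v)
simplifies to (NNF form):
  u & v & ~o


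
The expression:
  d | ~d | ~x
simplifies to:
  True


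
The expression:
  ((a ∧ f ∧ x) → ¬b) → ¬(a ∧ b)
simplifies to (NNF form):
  (f ∧ x) ∨ ¬a ∨ ¬b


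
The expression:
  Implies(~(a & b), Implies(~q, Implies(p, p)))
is always true.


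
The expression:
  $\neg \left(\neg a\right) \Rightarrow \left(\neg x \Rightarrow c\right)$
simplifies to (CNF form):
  $c \vee x \vee \neg a$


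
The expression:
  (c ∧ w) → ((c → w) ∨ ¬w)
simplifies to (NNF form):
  True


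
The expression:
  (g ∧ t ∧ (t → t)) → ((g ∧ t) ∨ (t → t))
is always true.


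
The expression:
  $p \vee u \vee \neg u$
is always true.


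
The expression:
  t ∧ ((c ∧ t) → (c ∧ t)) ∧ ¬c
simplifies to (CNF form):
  t ∧ ¬c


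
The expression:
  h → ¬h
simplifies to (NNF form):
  ¬h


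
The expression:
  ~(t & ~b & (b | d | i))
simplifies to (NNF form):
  b | ~t | (~d & ~i)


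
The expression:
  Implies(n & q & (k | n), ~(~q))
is always true.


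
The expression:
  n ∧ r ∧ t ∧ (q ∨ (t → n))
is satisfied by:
  {t: True, r: True, n: True}


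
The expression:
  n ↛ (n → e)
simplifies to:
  n ∧ ¬e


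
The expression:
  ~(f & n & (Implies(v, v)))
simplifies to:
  ~f | ~n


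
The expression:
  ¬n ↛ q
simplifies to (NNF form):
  q ∨ ¬n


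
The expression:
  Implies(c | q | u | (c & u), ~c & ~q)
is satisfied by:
  {q: False, c: False}


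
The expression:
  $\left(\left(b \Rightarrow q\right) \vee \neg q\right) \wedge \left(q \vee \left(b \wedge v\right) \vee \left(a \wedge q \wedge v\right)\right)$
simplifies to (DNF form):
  $q \vee \left(b \wedge v\right)$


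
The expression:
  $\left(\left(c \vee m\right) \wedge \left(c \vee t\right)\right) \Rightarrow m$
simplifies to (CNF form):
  $m \vee \neg c$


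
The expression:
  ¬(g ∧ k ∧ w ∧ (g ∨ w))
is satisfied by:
  {w: False, k: False, g: False}
  {g: True, w: False, k: False}
  {k: True, w: False, g: False}
  {g: True, k: True, w: False}
  {w: True, g: False, k: False}
  {g: True, w: True, k: False}
  {k: True, w: True, g: False}


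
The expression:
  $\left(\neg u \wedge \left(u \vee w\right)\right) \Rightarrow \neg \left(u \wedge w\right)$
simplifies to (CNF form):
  $\text{True}$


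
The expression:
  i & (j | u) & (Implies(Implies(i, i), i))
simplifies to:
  i & (j | u)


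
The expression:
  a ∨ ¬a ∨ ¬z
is always true.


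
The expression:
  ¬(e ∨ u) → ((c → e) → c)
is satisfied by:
  {u: True, c: True, e: True}
  {u: True, c: True, e: False}
  {u: True, e: True, c: False}
  {u: True, e: False, c: False}
  {c: True, e: True, u: False}
  {c: True, e: False, u: False}
  {e: True, c: False, u: False}


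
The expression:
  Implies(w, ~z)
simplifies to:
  ~w | ~z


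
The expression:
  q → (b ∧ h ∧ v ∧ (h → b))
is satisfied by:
  {b: True, v: True, h: True, q: False}
  {b: True, v: True, h: False, q: False}
  {b: True, h: True, v: False, q: False}
  {b: True, h: False, v: False, q: False}
  {v: True, h: True, b: False, q: False}
  {v: True, b: False, h: False, q: False}
  {v: False, h: True, b: False, q: False}
  {v: False, b: False, h: False, q: False}
  {b: True, q: True, v: True, h: True}


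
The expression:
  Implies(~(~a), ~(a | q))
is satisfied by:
  {a: False}


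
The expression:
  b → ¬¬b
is always true.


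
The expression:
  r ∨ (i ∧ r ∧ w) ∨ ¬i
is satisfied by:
  {r: True, i: False}
  {i: False, r: False}
  {i: True, r: True}


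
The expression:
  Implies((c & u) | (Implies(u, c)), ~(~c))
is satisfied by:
  {c: True, u: True}
  {c: True, u: False}
  {u: True, c: False}


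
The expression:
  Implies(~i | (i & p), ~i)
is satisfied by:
  {p: False, i: False}
  {i: True, p: False}
  {p: True, i: False}


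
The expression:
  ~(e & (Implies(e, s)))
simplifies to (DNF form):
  ~e | ~s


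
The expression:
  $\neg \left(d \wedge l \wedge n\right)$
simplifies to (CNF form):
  $\neg d \vee \neg l \vee \neg n$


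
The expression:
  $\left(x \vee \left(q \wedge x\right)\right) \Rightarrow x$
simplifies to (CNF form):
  $\text{True}$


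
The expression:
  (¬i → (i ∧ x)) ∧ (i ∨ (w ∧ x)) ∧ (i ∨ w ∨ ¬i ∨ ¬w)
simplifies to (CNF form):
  i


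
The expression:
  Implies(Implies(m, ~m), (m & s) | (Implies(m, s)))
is always true.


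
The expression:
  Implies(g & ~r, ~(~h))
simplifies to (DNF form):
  h | r | ~g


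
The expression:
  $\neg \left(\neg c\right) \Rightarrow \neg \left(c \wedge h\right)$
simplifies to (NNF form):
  $\neg c \vee \neg h$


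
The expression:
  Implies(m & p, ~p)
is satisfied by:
  {p: False, m: False}
  {m: True, p: False}
  {p: True, m: False}


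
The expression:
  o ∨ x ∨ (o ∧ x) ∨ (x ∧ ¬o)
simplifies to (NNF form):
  o ∨ x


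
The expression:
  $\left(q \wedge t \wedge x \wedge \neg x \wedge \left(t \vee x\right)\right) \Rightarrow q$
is always true.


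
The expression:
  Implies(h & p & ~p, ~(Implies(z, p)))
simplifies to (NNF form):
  True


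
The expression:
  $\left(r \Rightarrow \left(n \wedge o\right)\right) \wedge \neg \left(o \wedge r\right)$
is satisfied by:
  {r: False}


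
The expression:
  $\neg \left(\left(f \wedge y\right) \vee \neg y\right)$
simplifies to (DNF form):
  $y \wedge \neg f$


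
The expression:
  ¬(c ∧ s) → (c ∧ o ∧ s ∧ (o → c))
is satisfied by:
  {c: True, s: True}


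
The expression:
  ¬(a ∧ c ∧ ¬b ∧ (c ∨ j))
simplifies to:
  b ∨ ¬a ∨ ¬c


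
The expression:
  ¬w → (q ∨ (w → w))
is always true.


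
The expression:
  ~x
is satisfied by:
  {x: False}


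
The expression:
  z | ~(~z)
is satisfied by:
  {z: True}


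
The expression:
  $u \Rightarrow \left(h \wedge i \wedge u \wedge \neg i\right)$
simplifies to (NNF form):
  $\neg u$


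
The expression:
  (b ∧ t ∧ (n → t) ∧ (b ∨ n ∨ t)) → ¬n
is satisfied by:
  {t: False, n: False, b: False}
  {b: True, t: False, n: False}
  {n: True, t: False, b: False}
  {b: True, n: True, t: False}
  {t: True, b: False, n: False}
  {b: True, t: True, n: False}
  {n: True, t: True, b: False}


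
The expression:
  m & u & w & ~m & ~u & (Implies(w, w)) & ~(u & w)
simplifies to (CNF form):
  False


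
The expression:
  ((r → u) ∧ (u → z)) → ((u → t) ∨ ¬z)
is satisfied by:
  {t: True, u: False, z: False}
  {u: False, z: False, t: False}
  {t: True, z: True, u: False}
  {z: True, u: False, t: False}
  {t: True, u: True, z: False}
  {u: True, t: False, z: False}
  {t: True, z: True, u: True}


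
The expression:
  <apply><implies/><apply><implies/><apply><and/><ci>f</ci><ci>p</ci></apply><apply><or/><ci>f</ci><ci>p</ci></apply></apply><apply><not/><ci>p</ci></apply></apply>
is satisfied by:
  {p: False}


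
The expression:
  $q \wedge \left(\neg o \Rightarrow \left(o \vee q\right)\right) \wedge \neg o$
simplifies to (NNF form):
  $q \wedge \neg o$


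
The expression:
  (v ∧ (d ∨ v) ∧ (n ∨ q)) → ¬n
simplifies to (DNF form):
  ¬n ∨ ¬v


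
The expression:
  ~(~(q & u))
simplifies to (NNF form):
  q & u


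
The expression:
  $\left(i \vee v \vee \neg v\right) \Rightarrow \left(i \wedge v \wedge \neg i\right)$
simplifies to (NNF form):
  $\text{False}$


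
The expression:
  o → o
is always true.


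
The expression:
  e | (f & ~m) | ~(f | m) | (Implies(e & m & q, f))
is always true.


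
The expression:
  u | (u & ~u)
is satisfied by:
  {u: True}


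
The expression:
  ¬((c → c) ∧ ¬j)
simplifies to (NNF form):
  j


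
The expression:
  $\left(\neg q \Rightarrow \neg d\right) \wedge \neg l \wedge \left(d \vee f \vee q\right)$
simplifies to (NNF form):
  $\neg l \wedge \left(f \vee q\right) \wedge \left(q \vee \neg d\right)$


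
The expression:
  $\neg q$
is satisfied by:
  {q: False}


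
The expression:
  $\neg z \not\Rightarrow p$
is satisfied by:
  {p: False, z: False}


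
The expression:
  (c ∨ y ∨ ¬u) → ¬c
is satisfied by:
  {c: False}


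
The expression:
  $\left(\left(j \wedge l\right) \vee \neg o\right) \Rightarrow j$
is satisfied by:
  {o: True, j: True}
  {o: True, j: False}
  {j: True, o: False}


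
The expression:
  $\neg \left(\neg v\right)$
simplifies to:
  $v$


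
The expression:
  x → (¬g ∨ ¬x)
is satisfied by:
  {g: False, x: False}
  {x: True, g: False}
  {g: True, x: False}


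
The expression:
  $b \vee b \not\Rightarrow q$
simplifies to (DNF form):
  $b$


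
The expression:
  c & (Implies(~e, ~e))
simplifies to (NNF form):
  c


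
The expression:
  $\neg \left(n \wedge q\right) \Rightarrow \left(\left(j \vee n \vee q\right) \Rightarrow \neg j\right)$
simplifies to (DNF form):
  $\left(n \wedge q\right) \vee \neg j$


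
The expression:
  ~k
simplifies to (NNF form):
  ~k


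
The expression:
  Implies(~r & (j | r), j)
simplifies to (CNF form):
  True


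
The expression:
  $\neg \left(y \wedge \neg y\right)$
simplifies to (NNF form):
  $\text{True}$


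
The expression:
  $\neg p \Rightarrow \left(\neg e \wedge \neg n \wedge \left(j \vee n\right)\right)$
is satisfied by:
  {p: True, j: True, n: False, e: False}
  {p: True, j: False, n: False, e: False}
  {p: True, e: True, j: True, n: False}
  {p: True, e: True, j: False, n: False}
  {p: True, n: True, j: True, e: False}
  {p: True, n: True, j: False, e: False}
  {p: True, n: True, e: True, j: True}
  {p: True, n: True, e: True, j: False}
  {j: True, p: False, n: False, e: False}


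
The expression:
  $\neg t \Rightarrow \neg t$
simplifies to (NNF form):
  $\text{True}$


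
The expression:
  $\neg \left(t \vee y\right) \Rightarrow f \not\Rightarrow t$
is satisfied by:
  {y: True, t: True, f: True}
  {y: True, t: True, f: False}
  {y: True, f: True, t: False}
  {y: True, f: False, t: False}
  {t: True, f: True, y: False}
  {t: True, f: False, y: False}
  {f: True, t: False, y: False}


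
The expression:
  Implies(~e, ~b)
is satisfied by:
  {e: True, b: False}
  {b: False, e: False}
  {b: True, e: True}


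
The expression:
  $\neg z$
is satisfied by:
  {z: False}


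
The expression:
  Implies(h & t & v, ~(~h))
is always true.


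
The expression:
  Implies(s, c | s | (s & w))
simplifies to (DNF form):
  True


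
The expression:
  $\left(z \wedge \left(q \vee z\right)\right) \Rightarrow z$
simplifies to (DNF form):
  $\text{True}$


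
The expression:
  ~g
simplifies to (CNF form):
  ~g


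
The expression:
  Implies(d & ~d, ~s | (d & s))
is always true.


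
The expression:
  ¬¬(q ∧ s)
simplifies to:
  q ∧ s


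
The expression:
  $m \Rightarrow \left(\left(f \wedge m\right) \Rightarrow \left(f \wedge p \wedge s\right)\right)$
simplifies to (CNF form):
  $\left(p \vee \neg f \vee \neg m\right) \wedge \left(s \vee \neg f \vee \neg m\right)$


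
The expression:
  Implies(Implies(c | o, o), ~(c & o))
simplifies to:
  ~c | ~o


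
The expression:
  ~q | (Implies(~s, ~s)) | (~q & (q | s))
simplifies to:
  True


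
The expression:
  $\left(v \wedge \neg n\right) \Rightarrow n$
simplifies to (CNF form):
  $n \vee \neg v$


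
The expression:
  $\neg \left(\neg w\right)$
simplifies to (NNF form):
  $w$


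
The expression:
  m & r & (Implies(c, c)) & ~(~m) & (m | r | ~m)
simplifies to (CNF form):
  m & r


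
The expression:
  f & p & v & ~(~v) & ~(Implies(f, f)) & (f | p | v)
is never true.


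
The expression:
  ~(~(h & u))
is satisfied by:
  {h: True, u: True}


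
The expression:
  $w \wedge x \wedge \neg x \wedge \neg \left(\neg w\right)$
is never true.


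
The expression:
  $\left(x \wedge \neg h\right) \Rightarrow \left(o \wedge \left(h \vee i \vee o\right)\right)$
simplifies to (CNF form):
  $h \vee o \vee \neg x$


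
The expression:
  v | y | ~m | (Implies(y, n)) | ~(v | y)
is always true.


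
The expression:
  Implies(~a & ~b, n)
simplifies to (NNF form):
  a | b | n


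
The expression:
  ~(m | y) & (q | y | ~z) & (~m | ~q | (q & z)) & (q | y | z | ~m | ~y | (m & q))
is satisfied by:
  {q: True, y: False, z: False, m: False}
  {q: False, y: False, z: False, m: False}
  {q: True, z: True, y: False, m: False}


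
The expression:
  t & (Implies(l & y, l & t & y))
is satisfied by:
  {t: True}


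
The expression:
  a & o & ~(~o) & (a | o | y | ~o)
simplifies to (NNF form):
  a & o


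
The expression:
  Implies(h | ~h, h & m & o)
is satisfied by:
  {h: True, m: True, o: True}


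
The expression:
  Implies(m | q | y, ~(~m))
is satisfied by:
  {m: True, q: False, y: False}
  {y: True, m: True, q: False}
  {m: True, q: True, y: False}
  {y: True, m: True, q: True}
  {y: False, q: False, m: False}


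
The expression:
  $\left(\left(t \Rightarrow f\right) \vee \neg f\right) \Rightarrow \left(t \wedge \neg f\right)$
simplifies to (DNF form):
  $t \wedge \neg f$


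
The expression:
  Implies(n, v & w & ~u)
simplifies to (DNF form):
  ~n | (v & w & ~u)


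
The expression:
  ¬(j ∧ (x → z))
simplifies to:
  (x ∧ ¬z) ∨ ¬j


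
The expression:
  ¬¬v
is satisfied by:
  {v: True}


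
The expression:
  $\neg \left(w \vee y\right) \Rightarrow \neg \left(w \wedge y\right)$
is always true.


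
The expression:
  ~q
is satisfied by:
  {q: False}


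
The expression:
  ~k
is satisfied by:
  {k: False}


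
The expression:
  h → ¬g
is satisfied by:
  {h: False, g: False}
  {g: True, h: False}
  {h: True, g: False}


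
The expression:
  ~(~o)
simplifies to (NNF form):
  o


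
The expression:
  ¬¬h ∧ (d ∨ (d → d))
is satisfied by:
  {h: True}


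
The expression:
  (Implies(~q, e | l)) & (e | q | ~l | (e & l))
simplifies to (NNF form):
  e | q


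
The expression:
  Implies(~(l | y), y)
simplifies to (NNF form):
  l | y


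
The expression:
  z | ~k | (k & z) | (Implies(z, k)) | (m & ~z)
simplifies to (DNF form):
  True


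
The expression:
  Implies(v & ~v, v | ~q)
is always true.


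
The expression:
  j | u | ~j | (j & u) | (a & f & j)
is always true.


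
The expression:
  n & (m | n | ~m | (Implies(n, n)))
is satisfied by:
  {n: True}


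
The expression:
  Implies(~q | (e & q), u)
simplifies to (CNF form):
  (q | u) & (u | ~e)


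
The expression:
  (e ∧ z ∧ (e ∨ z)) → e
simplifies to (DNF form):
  True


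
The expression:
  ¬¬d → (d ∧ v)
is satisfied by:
  {v: True, d: False}
  {d: False, v: False}
  {d: True, v: True}


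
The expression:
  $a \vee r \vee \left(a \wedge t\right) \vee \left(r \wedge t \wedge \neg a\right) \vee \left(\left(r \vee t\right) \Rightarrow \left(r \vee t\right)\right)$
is always true.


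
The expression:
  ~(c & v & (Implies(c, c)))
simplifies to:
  ~c | ~v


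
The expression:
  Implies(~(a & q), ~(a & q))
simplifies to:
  True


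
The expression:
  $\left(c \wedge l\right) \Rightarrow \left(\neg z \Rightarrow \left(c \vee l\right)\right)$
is always true.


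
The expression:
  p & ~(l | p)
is never true.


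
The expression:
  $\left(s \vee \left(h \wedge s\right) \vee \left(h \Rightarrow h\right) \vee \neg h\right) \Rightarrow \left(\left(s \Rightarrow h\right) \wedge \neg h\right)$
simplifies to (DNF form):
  $\neg h \wedge \neg s$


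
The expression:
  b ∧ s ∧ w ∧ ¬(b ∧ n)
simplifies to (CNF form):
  b ∧ s ∧ w ∧ ¬n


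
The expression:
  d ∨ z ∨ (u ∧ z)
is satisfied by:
  {d: True, z: True}
  {d: True, z: False}
  {z: True, d: False}


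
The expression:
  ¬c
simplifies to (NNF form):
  ¬c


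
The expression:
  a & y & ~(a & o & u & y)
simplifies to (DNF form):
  (a & y & ~o) | (a & y & ~u)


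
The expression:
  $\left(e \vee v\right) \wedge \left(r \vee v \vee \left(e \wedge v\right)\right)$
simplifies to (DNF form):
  $v \vee \left(e \wedge r\right)$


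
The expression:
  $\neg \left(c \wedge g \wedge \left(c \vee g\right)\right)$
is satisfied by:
  {g: False, c: False}
  {c: True, g: False}
  {g: True, c: False}


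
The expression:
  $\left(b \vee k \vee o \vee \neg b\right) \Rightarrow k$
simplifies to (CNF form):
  $k$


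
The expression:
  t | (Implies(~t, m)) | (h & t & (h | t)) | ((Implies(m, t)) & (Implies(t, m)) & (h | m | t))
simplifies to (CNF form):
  h | m | t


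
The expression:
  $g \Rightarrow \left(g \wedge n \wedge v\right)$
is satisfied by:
  {n: True, v: True, g: False}
  {n: True, v: False, g: False}
  {v: True, n: False, g: False}
  {n: False, v: False, g: False}
  {n: True, g: True, v: True}


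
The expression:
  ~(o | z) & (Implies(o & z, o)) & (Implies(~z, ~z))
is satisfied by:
  {o: False, z: False}


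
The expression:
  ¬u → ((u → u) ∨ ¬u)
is always true.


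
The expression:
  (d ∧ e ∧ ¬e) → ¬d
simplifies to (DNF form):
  True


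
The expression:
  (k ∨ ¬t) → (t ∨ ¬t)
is always true.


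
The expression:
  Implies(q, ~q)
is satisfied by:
  {q: False}


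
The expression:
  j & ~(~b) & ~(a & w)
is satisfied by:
  {j: True, b: True, w: False, a: False}
  {a: True, j: True, b: True, w: False}
  {w: True, j: True, b: True, a: False}


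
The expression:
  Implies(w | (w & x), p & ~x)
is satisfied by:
  {p: True, w: False, x: False}
  {p: False, w: False, x: False}
  {x: True, p: True, w: False}
  {x: True, p: False, w: False}
  {w: True, p: True, x: False}


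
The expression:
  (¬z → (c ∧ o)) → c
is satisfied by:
  {c: True, z: False}
  {z: False, c: False}
  {z: True, c: True}


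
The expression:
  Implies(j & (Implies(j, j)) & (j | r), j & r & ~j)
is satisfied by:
  {j: False}


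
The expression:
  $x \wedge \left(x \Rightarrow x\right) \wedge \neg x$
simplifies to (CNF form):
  $\text{False}$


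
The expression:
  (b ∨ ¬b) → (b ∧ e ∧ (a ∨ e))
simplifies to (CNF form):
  b ∧ e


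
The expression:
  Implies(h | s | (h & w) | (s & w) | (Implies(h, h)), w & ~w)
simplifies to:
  False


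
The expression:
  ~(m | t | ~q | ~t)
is never true.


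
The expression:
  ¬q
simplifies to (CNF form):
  ¬q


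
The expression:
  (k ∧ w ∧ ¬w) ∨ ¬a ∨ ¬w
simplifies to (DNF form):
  ¬a ∨ ¬w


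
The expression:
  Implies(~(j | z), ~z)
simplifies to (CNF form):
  True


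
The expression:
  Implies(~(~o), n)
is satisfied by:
  {n: True, o: False}
  {o: False, n: False}
  {o: True, n: True}


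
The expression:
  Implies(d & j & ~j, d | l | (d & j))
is always true.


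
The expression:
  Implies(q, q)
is always true.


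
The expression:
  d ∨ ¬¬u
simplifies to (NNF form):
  d ∨ u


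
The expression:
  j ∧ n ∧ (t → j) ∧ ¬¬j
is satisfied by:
  {j: True, n: True}


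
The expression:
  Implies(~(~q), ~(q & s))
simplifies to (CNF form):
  ~q | ~s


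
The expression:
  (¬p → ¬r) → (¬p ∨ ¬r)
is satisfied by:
  {p: False, r: False}
  {r: True, p: False}
  {p: True, r: False}


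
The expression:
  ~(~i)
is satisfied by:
  {i: True}


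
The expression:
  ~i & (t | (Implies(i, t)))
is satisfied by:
  {i: False}


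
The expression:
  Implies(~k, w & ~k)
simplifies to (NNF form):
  k | w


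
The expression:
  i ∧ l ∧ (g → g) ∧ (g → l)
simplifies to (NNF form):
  i ∧ l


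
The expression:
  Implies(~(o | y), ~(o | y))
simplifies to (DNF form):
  True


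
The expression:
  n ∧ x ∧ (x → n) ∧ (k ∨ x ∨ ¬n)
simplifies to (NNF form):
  n ∧ x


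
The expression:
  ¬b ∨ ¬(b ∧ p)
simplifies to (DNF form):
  ¬b ∨ ¬p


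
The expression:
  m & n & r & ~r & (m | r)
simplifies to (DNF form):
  False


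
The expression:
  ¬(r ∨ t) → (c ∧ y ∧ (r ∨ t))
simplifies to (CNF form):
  r ∨ t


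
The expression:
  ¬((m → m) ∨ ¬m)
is never true.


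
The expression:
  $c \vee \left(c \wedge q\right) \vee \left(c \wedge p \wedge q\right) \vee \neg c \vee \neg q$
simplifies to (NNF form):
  $\text{True}$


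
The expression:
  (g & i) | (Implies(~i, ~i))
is always true.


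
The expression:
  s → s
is always true.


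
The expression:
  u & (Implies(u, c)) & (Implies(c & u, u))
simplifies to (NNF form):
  c & u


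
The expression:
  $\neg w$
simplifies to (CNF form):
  $\neg w$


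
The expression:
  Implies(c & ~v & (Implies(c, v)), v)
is always true.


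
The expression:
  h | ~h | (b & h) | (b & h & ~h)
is always true.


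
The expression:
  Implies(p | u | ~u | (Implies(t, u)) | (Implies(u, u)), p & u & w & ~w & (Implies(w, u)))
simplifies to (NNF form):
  False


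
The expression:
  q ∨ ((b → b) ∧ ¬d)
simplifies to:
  q ∨ ¬d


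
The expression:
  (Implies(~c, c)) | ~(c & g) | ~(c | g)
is always true.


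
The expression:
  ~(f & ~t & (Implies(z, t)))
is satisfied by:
  {t: True, z: True, f: False}
  {t: True, z: False, f: False}
  {z: True, t: False, f: False}
  {t: False, z: False, f: False}
  {f: True, t: True, z: True}
  {f: True, t: True, z: False}
  {f: True, z: True, t: False}


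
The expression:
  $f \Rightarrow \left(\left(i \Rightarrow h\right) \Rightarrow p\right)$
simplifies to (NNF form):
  $p \vee \left(i \wedge \neg h\right) \vee \neg f$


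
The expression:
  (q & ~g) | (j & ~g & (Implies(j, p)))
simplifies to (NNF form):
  ~g & (j | q) & (p | q)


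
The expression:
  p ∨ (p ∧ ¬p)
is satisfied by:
  {p: True}


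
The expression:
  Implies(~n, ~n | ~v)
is always true.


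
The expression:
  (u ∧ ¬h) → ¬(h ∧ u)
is always true.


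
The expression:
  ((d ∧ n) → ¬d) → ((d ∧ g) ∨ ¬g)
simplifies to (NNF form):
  d ∨ ¬g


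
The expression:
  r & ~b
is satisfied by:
  {r: True, b: False}


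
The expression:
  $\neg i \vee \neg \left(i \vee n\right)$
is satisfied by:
  {i: False}


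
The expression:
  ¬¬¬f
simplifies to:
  ¬f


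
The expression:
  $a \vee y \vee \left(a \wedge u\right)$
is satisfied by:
  {a: True, y: True}
  {a: True, y: False}
  {y: True, a: False}


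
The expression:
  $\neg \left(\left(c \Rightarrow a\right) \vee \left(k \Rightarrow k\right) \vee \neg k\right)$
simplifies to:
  $\text{False}$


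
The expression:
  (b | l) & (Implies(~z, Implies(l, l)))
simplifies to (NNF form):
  b | l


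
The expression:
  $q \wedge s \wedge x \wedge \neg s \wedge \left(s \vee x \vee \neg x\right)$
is never true.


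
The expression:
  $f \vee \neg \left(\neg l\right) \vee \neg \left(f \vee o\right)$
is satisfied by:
  {l: True, f: True, o: False}
  {l: True, f: False, o: False}
  {f: True, l: False, o: False}
  {l: False, f: False, o: False}
  {o: True, l: True, f: True}
  {o: True, l: True, f: False}
  {o: True, f: True, l: False}


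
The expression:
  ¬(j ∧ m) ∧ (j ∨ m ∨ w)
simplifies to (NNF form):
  (j ∧ ¬m) ∨ (m ∧ ¬j) ∨ (w ∧ ¬j)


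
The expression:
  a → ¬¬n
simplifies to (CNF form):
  n ∨ ¬a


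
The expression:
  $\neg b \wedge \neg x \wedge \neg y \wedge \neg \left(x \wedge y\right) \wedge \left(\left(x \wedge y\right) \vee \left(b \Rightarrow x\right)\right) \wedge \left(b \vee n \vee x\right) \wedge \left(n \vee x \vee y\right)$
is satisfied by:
  {n: True, x: False, y: False, b: False}


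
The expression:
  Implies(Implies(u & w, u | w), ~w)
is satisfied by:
  {w: False}


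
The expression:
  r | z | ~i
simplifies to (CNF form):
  r | z | ~i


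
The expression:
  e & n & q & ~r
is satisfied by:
  {e: True, q: True, n: True, r: False}


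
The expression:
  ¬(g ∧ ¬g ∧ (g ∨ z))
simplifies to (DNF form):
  True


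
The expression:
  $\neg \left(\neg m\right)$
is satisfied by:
  {m: True}


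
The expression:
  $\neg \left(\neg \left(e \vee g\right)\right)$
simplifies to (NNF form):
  $e \vee g$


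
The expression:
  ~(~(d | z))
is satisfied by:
  {d: True, z: True}
  {d: True, z: False}
  {z: True, d: False}


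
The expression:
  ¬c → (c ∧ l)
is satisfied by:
  {c: True}


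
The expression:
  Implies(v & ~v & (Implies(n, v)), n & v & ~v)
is always true.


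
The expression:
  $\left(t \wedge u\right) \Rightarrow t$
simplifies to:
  $\text{True}$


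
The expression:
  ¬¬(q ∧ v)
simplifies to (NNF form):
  q ∧ v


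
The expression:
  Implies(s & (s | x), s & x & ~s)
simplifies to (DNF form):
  ~s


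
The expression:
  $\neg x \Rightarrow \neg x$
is always true.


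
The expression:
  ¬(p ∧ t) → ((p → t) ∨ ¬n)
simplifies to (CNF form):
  t ∨ ¬n ∨ ¬p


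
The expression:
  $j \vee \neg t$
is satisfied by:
  {j: True, t: False}
  {t: False, j: False}
  {t: True, j: True}


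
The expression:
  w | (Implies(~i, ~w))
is always true.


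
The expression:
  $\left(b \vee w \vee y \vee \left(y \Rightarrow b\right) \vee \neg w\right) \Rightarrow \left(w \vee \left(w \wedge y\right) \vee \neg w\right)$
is always true.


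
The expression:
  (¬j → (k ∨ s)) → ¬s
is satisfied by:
  {s: False}


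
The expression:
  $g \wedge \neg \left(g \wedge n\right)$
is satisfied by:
  {g: True, n: False}


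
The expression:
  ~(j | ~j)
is never true.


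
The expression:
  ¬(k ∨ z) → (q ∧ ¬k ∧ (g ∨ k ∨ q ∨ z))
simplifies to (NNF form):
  k ∨ q ∨ z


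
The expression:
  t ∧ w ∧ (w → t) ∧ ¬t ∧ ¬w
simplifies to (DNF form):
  False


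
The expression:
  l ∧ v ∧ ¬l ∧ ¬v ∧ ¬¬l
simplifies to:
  False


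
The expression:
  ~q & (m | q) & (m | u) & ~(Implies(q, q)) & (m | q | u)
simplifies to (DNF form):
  False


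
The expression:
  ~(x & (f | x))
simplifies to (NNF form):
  ~x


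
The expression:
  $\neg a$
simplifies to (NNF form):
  $\neg a$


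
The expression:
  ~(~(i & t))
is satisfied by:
  {t: True, i: True}


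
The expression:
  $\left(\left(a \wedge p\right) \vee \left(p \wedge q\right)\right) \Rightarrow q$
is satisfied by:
  {q: True, p: False, a: False}
  {p: False, a: False, q: False}
  {a: True, q: True, p: False}
  {a: True, p: False, q: False}
  {q: True, p: True, a: False}
  {p: True, q: False, a: False}
  {a: True, p: True, q: True}


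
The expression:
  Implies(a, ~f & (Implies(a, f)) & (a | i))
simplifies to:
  ~a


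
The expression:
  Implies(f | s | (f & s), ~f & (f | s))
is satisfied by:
  {f: False}


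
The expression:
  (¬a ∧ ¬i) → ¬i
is always true.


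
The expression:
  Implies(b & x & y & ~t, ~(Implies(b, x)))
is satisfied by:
  {t: True, y: False, x: False, b: False}
  {b: False, y: False, t: False, x: False}
  {b: True, t: True, y: False, x: False}
  {b: True, y: False, t: False, x: False}
  {x: True, t: True, b: False, y: False}
  {x: True, b: False, y: False, t: False}
  {x: True, b: True, t: True, y: False}
  {x: True, b: True, y: False, t: False}
  {t: True, y: True, x: False, b: False}
  {y: True, x: False, t: False, b: False}
  {b: True, y: True, t: True, x: False}
  {b: True, y: True, x: False, t: False}
  {t: True, y: True, x: True, b: False}
  {y: True, x: True, b: False, t: False}
  {b: True, y: True, x: True, t: True}


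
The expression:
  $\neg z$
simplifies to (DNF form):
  $\neg z$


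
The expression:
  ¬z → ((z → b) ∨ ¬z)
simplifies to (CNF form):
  True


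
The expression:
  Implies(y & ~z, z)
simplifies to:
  z | ~y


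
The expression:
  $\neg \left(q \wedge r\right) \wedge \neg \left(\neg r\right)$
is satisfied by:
  {r: True, q: False}


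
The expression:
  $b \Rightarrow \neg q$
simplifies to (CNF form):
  $\neg b \vee \neg q$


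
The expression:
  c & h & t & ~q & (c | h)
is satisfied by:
  {t: True, c: True, h: True, q: False}


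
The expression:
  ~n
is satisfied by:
  {n: False}


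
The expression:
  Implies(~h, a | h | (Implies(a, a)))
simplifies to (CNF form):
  True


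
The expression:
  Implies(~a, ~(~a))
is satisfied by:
  {a: True}


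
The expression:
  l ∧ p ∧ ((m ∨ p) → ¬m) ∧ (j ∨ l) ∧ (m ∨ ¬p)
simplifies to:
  False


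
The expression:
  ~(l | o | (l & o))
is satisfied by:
  {o: False, l: False}


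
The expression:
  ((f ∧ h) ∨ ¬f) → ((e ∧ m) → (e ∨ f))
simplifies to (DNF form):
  True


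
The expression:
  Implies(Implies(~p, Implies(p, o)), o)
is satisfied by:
  {o: True}


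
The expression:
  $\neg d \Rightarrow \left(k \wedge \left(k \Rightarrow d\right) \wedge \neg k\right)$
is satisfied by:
  {d: True}
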